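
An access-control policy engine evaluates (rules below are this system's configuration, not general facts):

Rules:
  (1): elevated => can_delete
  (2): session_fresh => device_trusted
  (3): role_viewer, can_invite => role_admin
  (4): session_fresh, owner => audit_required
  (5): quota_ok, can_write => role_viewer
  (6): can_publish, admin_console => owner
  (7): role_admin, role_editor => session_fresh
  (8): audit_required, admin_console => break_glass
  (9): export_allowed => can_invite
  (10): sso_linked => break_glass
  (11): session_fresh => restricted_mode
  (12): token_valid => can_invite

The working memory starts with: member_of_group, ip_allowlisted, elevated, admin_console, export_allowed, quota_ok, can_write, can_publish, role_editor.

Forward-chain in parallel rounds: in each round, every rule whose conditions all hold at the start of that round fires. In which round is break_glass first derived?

5

Round 1: (1) [elevated => can_delete]; (5) [quota_ok, can_write => role_viewer]; (6) [can_publish, admin_console => owner]; (9) [export_allowed => can_invite]. Adds can_delete, role_viewer, owner, can_invite.
Round 2: (3) [role_viewer, can_invite => role_admin]. Adds role_admin.
Round 3: (7) [role_admin, role_editor => session_fresh]. Adds session_fresh.
Round 4: (2) [session_fresh => device_trusted]; (4) [session_fresh, owner => audit_required]; (11) [session_fresh => restricted_mode]. Adds device_trusted, audit_required, restricted_mode.
Round 5: (8) [audit_required, admin_console => break_glass]. Adds break_glass.
break_glass first appears in round 5.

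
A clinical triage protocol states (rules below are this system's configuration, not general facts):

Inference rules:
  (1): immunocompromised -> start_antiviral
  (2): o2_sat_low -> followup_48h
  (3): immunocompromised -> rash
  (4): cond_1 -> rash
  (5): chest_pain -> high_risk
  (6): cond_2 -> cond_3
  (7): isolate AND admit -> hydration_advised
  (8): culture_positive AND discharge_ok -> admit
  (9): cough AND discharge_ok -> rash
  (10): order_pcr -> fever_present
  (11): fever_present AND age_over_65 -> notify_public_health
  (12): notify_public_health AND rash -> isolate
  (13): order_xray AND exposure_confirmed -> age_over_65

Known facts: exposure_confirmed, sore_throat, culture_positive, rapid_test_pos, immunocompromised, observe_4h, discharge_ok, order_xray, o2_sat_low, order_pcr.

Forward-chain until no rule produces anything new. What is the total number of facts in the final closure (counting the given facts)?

[1] (1) [immunocompromised -> start_antiviral]; (2) [o2_sat_low -> followup_48h]; (3) [immunocompromised -> rash]; (8) [culture_positive AND discharge_ok -> admit]; (10) [order_pcr -> fever_present]; (13) [order_xray AND exposure_confirmed -> age_over_65]. ⇒ new: start_antiviral, followup_48h, rash, admit, fever_present, age_over_65.
[2] (11) [fever_present AND age_over_65 -> notify_public_health]. ⇒ new: notify_public_health.
[3] (12) [notify_public_health AND rash -> isolate]. ⇒ new: isolate.
[4] (7) [isolate AND admit -> hydration_advised]. ⇒ new: hydration_advised.
Closure: {admit, age_over_65, culture_positive, discharge_ok, exposure_confirmed, fever_present, followup_48h, hydration_advised, immunocompromised, isolate, notify_public_health, o2_sat_low, observe_4h, order_pcr, order_xray, rapid_test_pos, rash, sore_throat, start_antiviral} — 19 facts.

19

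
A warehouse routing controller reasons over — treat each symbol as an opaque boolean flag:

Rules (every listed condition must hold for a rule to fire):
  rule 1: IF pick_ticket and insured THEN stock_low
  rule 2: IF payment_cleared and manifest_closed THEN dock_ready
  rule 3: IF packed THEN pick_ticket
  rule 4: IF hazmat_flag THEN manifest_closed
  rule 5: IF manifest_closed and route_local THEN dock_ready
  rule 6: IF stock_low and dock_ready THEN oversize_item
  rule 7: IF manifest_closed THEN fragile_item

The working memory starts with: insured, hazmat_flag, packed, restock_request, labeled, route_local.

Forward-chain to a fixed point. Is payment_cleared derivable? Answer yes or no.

[1] rule 3 [IF packed THEN pick_ticket]; rule 4 [IF hazmat_flag THEN manifest_closed]. ⇒ new: pick_ticket, manifest_closed.
[2] rule 1 [IF pick_ticket and insured THEN stock_low]; rule 5 [IF manifest_closed and route_local THEN dock_ready]; rule 7 [IF manifest_closed THEN fragile_item]. ⇒ new: stock_low, dock_ready, fragile_item.
[3] rule 6 [IF stock_low and dock_ready THEN oversize_item]. ⇒ new: oversize_item.
Fixed point reached. No rule has payment_cleared as a consequent, and it is not given.

no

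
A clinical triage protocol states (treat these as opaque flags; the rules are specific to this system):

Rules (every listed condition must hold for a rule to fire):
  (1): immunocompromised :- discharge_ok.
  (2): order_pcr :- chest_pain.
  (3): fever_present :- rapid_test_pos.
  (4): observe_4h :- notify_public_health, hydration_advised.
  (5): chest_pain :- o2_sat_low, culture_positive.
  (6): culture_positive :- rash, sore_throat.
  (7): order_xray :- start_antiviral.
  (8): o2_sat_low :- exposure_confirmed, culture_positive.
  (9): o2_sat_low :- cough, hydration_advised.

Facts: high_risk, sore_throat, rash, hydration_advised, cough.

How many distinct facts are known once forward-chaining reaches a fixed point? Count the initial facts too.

Round 1 fires (6), (9), giving culture_positive, o2_sat_low.
Round 2 fires (5), giving chest_pain.
Round 3 fires (2), giving order_pcr.
Closure: {chest_pain, cough, culture_positive, high_risk, hydration_advised, o2_sat_low, order_pcr, rash, sore_throat} — 9 facts.

9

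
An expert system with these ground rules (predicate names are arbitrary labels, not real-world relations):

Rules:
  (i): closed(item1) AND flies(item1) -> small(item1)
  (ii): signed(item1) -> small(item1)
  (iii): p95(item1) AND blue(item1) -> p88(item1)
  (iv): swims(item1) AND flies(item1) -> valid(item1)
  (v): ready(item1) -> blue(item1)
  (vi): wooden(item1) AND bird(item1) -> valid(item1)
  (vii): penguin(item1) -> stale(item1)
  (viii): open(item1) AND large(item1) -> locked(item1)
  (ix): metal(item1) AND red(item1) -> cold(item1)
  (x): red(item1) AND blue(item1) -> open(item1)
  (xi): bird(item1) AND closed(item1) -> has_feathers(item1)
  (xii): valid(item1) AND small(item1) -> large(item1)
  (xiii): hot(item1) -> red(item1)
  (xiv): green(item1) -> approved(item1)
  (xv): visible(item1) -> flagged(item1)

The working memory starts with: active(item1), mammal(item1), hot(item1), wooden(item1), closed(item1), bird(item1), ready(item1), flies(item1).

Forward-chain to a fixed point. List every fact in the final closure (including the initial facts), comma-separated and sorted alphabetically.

Round 1: (i) [closed(item1) AND flies(item1) -> small(item1)]; (v) [ready(item1) -> blue(item1)]; (vi) [wooden(item1) AND bird(item1) -> valid(item1)]; (xi) [bird(item1) AND closed(item1) -> has_feathers(item1)]; (xiii) [hot(item1) -> red(item1)]. New: small(item1), blue(item1), valid(item1), has_feathers(item1), red(item1).
Round 2: (x) [red(item1) AND blue(item1) -> open(item1)]; (xii) [valid(item1) AND small(item1) -> large(item1)]. New: open(item1), large(item1).
Round 3: (viii) [open(item1) AND large(item1) -> locked(item1)]. New: locked(item1).

active(item1), bird(item1), blue(item1), closed(item1), flies(item1), has_feathers(item1), hot(item1), large(item1), locked(item1), mammal(item1), open(item1), ready(item1), red(item1), small(item1), valid(item1), wooden(item1)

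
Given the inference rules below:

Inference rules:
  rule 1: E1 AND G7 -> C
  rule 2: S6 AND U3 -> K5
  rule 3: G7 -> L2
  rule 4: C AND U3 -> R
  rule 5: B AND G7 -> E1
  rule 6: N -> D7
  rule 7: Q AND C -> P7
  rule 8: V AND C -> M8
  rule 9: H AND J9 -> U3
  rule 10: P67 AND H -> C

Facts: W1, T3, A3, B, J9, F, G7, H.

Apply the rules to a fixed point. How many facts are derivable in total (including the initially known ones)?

Round 1 — rule 3, rule 5, rule 9, derive L2, E1, U3.
Round 2 — rule 1, derive C.
Round 3 — rule 4, derive R.
Closure: {A3, B, C, E1, F, G7, H, J9, L2, R, T3, U3, W1} — 13 facts.

13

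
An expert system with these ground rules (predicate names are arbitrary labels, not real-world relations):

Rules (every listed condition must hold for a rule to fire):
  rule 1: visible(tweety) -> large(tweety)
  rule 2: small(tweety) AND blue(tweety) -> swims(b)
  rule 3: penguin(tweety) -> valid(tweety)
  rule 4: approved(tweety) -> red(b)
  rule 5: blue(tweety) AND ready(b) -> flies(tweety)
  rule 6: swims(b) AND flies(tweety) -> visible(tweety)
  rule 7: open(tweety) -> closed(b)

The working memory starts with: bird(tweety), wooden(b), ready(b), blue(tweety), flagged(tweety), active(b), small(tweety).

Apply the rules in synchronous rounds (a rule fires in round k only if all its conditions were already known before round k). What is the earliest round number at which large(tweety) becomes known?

3

Round 1: rule 2 [small(tweety) AND blue(tweety) -> swims(b)]; rule 5 [blue(tweety) AND ready(b) -> flies(tweety)]. Adds swims(b), flies(tweety).
Round 2: rule 6 [swims(b) AND flies(tweety) -> visible(tweety)]. Adds visible(tweety).
Round 3: rule 1 [visible(tweety) -> large(tweety)]. Adds large(tweety).
large(tweety) first appears in round 3.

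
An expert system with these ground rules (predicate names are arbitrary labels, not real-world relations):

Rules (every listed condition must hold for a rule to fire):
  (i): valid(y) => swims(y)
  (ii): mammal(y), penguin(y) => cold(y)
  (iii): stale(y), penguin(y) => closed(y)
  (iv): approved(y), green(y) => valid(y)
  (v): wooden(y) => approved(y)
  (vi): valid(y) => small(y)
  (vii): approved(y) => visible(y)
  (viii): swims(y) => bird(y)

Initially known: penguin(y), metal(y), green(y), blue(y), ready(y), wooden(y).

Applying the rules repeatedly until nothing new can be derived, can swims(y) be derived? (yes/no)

yes

Round 1 fires (v), giving approved(y).
Round 2 fires (iv), (vii), giving valid(y), visible(y).
Round 3 fires (i), (vi), giving swims(y), small(y).
Round 4 fires (viii), giving bird(y).
swims(y) appears in round 3, so it is derivable.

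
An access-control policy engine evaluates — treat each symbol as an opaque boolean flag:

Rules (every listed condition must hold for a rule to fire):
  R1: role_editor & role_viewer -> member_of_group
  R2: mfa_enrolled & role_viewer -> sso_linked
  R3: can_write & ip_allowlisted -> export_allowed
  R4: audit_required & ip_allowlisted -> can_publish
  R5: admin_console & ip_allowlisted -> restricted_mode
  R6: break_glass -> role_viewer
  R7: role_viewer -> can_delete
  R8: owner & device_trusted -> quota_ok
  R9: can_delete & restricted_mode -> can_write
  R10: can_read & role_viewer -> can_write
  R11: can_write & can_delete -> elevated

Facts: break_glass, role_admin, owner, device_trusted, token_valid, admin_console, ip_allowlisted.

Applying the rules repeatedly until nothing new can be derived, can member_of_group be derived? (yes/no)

Round 1 — R5, R6, R8, derive restricted_mode, role_viewer, quota_ok.
Round 2 — R7, derive can_delete.
Round 3 — R9, derive can_write.
Round 4 — R3, R11, derive export_allowed, elevated.
Fixed point reached. member_of_group is concluded only by R1; R1 needs role_editor (never derived).

no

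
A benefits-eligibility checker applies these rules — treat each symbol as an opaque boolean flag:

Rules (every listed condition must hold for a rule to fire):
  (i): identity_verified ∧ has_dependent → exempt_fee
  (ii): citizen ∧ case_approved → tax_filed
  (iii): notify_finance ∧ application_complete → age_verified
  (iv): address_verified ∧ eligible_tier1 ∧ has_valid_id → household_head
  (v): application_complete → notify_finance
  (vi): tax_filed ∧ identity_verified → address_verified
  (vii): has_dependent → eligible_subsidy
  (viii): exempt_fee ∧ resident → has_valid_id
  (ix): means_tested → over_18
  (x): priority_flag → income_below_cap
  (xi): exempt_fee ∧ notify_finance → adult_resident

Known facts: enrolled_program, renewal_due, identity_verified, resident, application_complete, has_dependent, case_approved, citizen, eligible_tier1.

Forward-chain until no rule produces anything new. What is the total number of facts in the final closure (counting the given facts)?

18

[1] (i) [identity_verified ∧ has_dependent → exempt_fee]; (ii) [citizen ∧ case_approved → tax_filed]; (v) [application_complete → notify_finance]; (vii) [has_dependent → eligible_subsidy]. ⇒ new: exempt_fee, tax_filed, notify_finance, eligible_subsidy.
[2] (iii) [notify_finance ∧ application_complete → age_verified]; (vi) [tax_filed ∧ identity_verified → address_verified]; (viii) [exempt_fee ∧ resident → has_valid_id]; (xi) [exempt_fee ∧ notify_finance → adult_resident]. ⇒ new: age_verified, address_verified, has_valid_id, adult_resident.
[3] (iv) [address_verified ∧ eligible_tier1 ∧ has_valid_id → household_head]. ⇒ new: household_head.
Closure: {address_verified, adult_resident, age_verified, application_complete, case_approved, citizen, eligible_subsidy, eligible_tier1, enrolled_program, exempt_fee, has_dependent, has_valid_id, household_head, identity_verified, notify_finance, renewal_due, resident, tax_filed} — 18 facts.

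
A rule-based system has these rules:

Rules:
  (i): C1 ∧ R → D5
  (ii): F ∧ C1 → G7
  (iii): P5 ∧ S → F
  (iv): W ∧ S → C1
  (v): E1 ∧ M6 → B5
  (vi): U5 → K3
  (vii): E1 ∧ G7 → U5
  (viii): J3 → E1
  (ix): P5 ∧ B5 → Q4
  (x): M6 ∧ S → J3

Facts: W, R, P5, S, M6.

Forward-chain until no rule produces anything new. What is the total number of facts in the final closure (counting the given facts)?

15

Round 1 fires (iii), (iv), (x), giving F, C1, J3.
Round 2 fires (i), (ii), (viii), giving D5, G7, E1.
Round 3 fires (v), (vii), giving B5, U5.
Round 4 fires (vi), (ix), giving K3, Q4.
Closure: {B5, C1, D5, E1, F, G7, J3, K3, M6, P5, Q4, R, S, U5, W} — 15 facts.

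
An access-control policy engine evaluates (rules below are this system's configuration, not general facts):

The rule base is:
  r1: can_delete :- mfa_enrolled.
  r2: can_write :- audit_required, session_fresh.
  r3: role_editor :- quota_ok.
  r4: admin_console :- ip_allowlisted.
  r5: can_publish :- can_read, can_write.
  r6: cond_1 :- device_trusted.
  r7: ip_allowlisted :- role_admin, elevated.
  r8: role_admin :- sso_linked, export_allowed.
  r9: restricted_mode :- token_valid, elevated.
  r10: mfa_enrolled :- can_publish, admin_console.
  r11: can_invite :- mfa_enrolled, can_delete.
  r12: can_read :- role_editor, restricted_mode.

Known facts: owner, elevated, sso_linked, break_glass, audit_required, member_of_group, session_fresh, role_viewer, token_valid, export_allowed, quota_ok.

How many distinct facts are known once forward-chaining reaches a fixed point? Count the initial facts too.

Round 1: r2 [can_write :- audit_required, session_fresh.]; r3 [role_editor :- quota_ok.]; r8 [role_admin :- sso_linked, export_allowed.]; r9 [restricted_mode :- token_valid, elevated.]. New: can_write, role_editor, role_admin, restricted_mode.
Round 2: r7 [ip_allowlisted :- role_admin, elevated.]; r12 [can_read :- role_editor, restricted_mode.]. New: ip_allowlisted, can_read.
Round 3: r4 [admin_console :- ip_allowlisted.]; r5 [can_publish :- can_read, can_write.]. New: admin_console, can_publish.
Round 4: r10 [mfa_enrolled :- can_publish, admin_console.]. New: mfa_enrolled.
Round 5: r1 [can_delete :- mfa_enrolled.]. New: can_delete.
Round 6: r11 [can_invite :- mfa_enrolled, can_delete.]. New: can_invite.
Closure: {admin_console, audit_required, break_glass, can_delete, can_invite, can_publish, can_read, can_write, elevated, export_allowed, ip_allowlisted, member_of_group, mfa_enrolled, owner, quota_ok, restricted_mode, role_admin, role_editor, role_viewer, session_fresh, sso_linked, token_valid} — 22 facts.

22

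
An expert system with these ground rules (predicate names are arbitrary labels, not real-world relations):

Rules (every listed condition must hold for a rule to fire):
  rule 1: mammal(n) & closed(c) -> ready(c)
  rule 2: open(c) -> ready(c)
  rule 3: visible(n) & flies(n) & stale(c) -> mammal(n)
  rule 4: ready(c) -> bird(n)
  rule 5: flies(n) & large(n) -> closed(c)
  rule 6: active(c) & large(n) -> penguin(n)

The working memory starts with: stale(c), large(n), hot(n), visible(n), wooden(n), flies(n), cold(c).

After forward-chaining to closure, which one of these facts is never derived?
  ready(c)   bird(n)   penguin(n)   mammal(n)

Round 1: rule 3 [visible(n) & flies(n) & stale(c) -> mammal(n)]; rule 5 [flies(n) & large(n) -> closed(c)]. Adds mammal(n), closed(c).
Round 2: rule 1 [mammal(n) & closed(c) -> ready(c)]. Adds ready(c).
Round 3: rule 4 [ready(c) -> bird(n)]. Adds bird(n).
Derived: bird(n) (round 3), ready(c) (round 2), mammal(n) (round 1). penguin(n) never appears in any round.

penguin(n)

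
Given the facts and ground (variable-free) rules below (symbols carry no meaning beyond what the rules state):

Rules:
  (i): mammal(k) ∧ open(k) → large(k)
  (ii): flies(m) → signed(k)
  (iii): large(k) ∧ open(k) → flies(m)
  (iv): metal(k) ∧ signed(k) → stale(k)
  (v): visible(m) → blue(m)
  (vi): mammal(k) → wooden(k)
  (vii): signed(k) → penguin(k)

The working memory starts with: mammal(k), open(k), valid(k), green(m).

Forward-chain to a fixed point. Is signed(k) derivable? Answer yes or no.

[1] (i) [mammal(k) ∧ open(k) → large(k)]; (vi) [mammal(k) → wooden(k)]. ⇒ new: large(k), wooden(k).
[2] (iii) [large(k) ∧ open(k) → flies(m)]. ⇒ new: flies(m).
[3] (ii) [flies(m) → signed(k)]. ⇒ new: signed(k).
[4] (vii) [signed(k) → penguin(k)]. ⇒ new: penguin(k).
signed(k) appears in round 3, so it is derivable.

yes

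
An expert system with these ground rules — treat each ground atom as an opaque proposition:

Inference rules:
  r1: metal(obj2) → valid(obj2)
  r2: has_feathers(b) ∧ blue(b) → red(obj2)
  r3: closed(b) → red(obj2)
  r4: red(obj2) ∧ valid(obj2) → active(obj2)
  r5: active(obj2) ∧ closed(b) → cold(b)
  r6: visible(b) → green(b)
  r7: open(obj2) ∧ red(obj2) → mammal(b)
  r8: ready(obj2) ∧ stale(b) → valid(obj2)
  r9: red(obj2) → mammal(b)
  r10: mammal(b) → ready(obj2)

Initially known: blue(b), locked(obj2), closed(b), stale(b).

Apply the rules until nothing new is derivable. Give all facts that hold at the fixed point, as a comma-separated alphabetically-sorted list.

active(obj2), blue(b), closed(b), cold(b), locked(obj2), mammal(b), ready(obj2), red(obj2), stale(b), valid(obj2)

Round 1: r3 [closed(b) → red(obj2)]. New: red(obj2).
Round 2: r9 [red(obj2) → mammal(b)]. New: mammal(b).
Round 3: r10 [mammal(b) → ready(obj2)]. New: ready(obj2).
Round 4: r8 [ready(obj2) ∧ stale(b) → valid(obj2)]. New: valid(obj2).
Round 5: r4 [red(obj2) ∧ valid(obj2) → active(obj2)]. New: active(obj2).
Round 6: r5 [active(obj2) ∧ closed(b) → cold(b)]. New: cold(b).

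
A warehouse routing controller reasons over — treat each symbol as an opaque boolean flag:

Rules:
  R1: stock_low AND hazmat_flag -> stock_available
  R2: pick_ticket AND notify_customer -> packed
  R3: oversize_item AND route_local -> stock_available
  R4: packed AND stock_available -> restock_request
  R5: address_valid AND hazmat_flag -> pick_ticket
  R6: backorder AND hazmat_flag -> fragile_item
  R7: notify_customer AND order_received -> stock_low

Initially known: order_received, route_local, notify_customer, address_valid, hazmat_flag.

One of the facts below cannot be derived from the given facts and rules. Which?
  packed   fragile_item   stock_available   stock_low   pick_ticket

Round 1 fires R5, R7, giving pick_ticket, stock_low.
Round 2 fires R1, R2, giving stock_available, packed.
Round 3 fires R4, giving restock_request.
Derived: stock_low (round 1), pick_ticket (round 1), packed (round 2), stock_available (round 2). fragile_item never appears in any round.

fragile_item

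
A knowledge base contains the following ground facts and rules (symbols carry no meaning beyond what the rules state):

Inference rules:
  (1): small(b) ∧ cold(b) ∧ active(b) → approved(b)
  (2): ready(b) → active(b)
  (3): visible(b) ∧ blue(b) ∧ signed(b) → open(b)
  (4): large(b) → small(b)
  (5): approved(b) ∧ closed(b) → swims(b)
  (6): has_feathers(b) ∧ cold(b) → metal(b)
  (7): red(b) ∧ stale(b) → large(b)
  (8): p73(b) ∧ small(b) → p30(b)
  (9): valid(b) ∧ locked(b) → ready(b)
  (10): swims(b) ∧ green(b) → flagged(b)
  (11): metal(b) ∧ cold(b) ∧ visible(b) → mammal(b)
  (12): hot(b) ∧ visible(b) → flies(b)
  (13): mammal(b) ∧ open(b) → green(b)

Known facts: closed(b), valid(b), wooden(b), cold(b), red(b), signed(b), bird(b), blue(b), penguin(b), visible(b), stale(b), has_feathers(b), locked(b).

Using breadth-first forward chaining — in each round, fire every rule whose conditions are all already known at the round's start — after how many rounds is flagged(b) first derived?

5

Round 1: (3) [visible(b) ∧ blue(b) ∧ signed(b) → open(b)]; (6) [has_feathers(b) ∧ cold(b) → metal(b)]; (7) [red(b) ∧ stale(b) → large(b)]; (9) [valid(b) ∧ locked(b) → ready(b)]. New: open(b), metal(b), large(b), ready(b).
Round 2: (2) [ready(b) → active(b)]; (4) [large(b) → small(b)]; (11) [metal(b) ∧ cold(b) ∧ visible(b) → mammal(b)]. New: active(b), small(b), mammal(b).
Round 3: (1) [small(b) ∧ cold(b) ∧ active(b) → approved(b)]; (13) [mammal(b) ∧ open(b) → green(b)]. New: approved(b), green(b).
Round 4: (5) [approved(b) ∧ closed(b) → swims(b)]. New: swims(b).
Round 5: (10) [swims(b) ∧ green(b) → flagged(b)]. New: flagged(b).
flagged(b) first appears in round 5.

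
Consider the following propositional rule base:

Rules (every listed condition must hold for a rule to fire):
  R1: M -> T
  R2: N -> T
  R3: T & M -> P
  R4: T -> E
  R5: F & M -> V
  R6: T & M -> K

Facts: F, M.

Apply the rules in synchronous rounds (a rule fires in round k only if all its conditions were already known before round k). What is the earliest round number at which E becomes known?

2

Round 1: R1 [M -> T]; R5 [F & M -> V]. Adds T, V.
Round 2: R3 [T & M -> P]; R4 [T -> E]; R6 [T & M -> K]. Adds P, E, K.
E first appears in round 2.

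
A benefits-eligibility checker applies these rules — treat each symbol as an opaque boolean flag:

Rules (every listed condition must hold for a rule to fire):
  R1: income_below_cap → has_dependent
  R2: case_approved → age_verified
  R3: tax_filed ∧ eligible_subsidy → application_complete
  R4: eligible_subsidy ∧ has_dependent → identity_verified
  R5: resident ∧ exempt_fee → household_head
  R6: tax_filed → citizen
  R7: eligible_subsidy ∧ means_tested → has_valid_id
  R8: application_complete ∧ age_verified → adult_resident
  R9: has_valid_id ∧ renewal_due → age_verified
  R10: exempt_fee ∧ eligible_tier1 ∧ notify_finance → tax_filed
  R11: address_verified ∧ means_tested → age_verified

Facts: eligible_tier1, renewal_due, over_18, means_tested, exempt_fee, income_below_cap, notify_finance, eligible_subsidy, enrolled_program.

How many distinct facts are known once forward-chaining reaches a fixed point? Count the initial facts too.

17

Round 1: R1 [income_below_cap → has_dependent]; R7 [eligible_subsidy ∧ means_tested → has_valid_id]; R10 [exempt_fee ∧ eligible_tier1 ∧ notify_finance → tax_filed]. New: has_dependent, has_valid_id, tax_filed.
Round 2: R3 [tax_filed ∧ eligible_subsidy → application_complete]; R4 [eligible_subsidy ∧ has_dependent → identity_verified]; R6 [tax_filed → citizen]; R9 [has_valid_id ∧ renewal_due → age_verified]. New: application_complete, identity_verified, citizen, age_verified.
Round 3: R8 [application_complete ∧ age_verified → adult_resident]. New: adult_resident.
Closure: {adult_resident, age_verified, application_complete, citizen, eligible_subsidy, eligible_tier1, enrolled_program, exempt_fee, has_dependent, has_valid_id, identity_verified, income_below_cap, means_tested, notify_finance, over_18, renewal_due, tax_filed} — 17 facts.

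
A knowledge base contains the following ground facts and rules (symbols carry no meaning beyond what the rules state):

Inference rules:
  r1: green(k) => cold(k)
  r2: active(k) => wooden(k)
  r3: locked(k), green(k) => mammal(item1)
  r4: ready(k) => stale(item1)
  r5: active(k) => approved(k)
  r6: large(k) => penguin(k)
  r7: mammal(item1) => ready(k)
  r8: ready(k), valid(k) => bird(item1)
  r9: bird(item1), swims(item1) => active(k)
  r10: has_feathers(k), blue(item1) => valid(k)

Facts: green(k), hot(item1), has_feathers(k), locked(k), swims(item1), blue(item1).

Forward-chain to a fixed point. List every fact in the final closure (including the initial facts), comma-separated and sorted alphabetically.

Round 1: r1 [green(k) => cold(k)]; r3 [locked(k), green(k) => mammal(item1)]; r10 [has_feathers(k), blue(item1) => valid(k)]. Adds cold(k), mammal(item1), valid(k).
Round 2: r7 [mammal(item1) => ready(k)]. Adds ready(k).
Round 3: r4 [ready(k) => stale(item1)]; r8 [ready(k), valid(k) => bird(item1)]. Adds stale(item1), bird(item1).
Round 4: r9 [bird(item1), swims(item1) => active(k)]. Adds active(k).
Round 5: r2 [active(k) => wooden(k)]; r5 [active(k) => approved(k)]. Adds wooden(k), approved(k).

active(k), approved(k), bird(item1), blue(item1), cold(k), green(k), has_feathers(k), hot(item1), locked(k), mammal(item1), ready(k), stale(item1), swims(item1), valid(k), wooden(k)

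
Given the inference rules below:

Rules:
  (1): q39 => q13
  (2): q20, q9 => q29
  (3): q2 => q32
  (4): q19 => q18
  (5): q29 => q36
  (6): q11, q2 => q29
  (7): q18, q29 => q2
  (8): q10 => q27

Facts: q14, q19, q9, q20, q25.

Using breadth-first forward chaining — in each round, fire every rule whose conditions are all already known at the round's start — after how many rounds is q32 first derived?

Round 1: (2) [q20, q9 => q29]; (4) [q19 => q18]. New: q29, q18.
Round 2: (5) [q29 => q36]; (7) [q18, q29 => q2]. New: q36, q2.
Round 3: (3) [q2 => q32]. New: q32.
q32 first appears in round 3.

3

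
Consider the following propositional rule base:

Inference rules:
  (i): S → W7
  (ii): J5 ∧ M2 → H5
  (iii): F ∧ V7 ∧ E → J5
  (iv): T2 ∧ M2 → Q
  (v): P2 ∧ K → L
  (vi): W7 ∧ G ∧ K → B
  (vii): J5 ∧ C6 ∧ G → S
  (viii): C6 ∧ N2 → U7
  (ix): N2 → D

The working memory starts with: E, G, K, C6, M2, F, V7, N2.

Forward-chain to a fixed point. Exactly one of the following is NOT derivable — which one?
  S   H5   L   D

[1] (iii) [F ∧ V7 ∧ E → J5]; (viii) [C6 ∧ N2 → U7]; (ix) [N2 → D]. ⇒ new: J5, U7, D.
[2] (ii) [J5 ∧ M2 → H5]; (vii) [J5 ∧ C6 ∧ G → S]. ⇒ new: H5, S.
[3] (i) [S → W7]. ⇒ new: W7.
[4] (vi) [W7 ∧ G ∧ K → B]. ⇒ new: B.
Derived: H5 (round 2), D (round 1), S (round 2). L never appears in any round.

L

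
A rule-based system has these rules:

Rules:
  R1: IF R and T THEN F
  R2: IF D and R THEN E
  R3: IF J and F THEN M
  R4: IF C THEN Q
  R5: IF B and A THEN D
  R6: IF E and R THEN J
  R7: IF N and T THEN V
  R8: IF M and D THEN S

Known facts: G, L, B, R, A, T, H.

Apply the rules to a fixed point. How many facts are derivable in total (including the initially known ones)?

Round 1 — R1, R5, derive F, D.
Round 2 — R2, derive E.
Round 3 — R6, derive J.
Round 4 — R3, derive M.
Round 5 — R8, derive S.
Closure: {A, B, D, E, F, G, H, J, L, M, R, S, T} — 13 facts.

13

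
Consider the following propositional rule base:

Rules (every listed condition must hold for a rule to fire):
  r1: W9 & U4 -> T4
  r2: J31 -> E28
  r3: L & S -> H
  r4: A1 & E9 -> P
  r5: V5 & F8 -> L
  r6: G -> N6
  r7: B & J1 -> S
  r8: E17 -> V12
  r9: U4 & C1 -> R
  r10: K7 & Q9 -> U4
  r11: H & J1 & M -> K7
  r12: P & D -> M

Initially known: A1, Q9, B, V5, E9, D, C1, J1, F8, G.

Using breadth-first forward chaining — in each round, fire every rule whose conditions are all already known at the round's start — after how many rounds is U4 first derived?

4

Round 1 fires r4, r5, r6, r7, giving P, L, N6, S.
Round 2 fires r3, r12, giving H, M.
Round 3 fires r11, giving K7.
Round 4 fires r10, giving U4.
U4 first appears in round 4.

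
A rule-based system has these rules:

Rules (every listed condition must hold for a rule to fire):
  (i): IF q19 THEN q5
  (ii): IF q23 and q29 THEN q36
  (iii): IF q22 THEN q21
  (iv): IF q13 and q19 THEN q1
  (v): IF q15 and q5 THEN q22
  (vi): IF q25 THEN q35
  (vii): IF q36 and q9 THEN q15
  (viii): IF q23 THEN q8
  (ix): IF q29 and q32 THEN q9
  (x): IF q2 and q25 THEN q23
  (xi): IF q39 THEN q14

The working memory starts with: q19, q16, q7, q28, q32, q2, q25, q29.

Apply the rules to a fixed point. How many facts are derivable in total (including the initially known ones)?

[1] (i) [IF q19 THEN q5]; (vi) [IF q25 THEN q35]; (ix) [IF q29 and q32 THEN q9]; (x) [IF q2 and q25 THEN q23]. ⇒ new: q5, q35, q9, q23.
[2] (ii) [IF q23 and q29 THEN q36]; (viii) [IF q23 THEN q8]. ⇒ new: q36, q8.
[3] (vii) [IF q36 and q9 THEN q15]. ⇒ new: q15.
[4] (v) [IF q15 and q5 THEN q22]. ⇒ new: q22.
[5] (iii) [IF q22 THEN q21]. ⇒ new: q21.
Closure: {q15, q16, q19, q2, q21, q22, q23, q25, q28, q29, q32, q35, q36, q5, q7, q8, q9} — 17 facts.

17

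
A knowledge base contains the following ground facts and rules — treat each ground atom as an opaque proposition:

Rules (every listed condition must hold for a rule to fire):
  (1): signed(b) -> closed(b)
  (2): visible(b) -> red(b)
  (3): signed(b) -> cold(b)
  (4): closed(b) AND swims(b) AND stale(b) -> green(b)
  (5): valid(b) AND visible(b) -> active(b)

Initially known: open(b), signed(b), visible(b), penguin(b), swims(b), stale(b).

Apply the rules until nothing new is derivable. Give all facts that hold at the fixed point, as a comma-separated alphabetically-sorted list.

closed(b), cold(b), green(b), open(b), penguin(b), red(b), signed(b), stale(b), swims(b), visible(b)

Round 1: (1) [signed(b) -> closed(b)]; (2) [visible(b) -> red(b)]; (3) [signed(b) -> cold(b)]. Adds closed(b), red(b), cold(b).
Round 2: (4) [closed(b) AND swims(b) AND stale(b) -> green(b)]. Adds green(b).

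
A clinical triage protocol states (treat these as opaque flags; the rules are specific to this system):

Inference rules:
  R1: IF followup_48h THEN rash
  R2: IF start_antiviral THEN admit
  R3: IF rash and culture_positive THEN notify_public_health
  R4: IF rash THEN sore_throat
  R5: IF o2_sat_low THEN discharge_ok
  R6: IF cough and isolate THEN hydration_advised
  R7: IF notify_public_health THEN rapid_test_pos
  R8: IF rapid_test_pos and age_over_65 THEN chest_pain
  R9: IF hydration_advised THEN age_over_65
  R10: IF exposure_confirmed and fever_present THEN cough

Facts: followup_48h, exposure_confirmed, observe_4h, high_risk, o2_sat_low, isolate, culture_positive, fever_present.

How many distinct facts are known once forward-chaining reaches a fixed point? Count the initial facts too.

17

Round 1: R1 [IF followup_48h THEN rash]; R5 [IF o2_sat_low THEN discharge_ok]; R10 [IF exposure_confirmed and fever_present THEN cough]. Adds rash, discharge_ok, cough.
Round 2: R3 [IF rash and culture_positive THEN notify_public_health]; R4 [IF rash THEN sore_throat]; R6 [IF cough and isolate THEN hydration_advised]. Adds notify_public_health, sore_throat, hydration_advised.
Round 3: R7 [IF notify_public_health THEN rapid_test_pos]; R9 [IF hydration_advised THEN age_over_65]. Adds rapid_test_pos, age_over_65.
Round 4: R8 [IF rapid_test_pos and age_over_65 THEN chest_pain]. Adds chest_pain.
Closure: {age_over_65, chest_pain, cough, culture_positive, discharge_ok, exposure_confirmed, fever_present, followup_48h, high_risk, hydration_advised, isolate, notify_public_health, o2_sat_low, observe_4h, rapid_test_pos, rash, sore_throat} — 17 facts.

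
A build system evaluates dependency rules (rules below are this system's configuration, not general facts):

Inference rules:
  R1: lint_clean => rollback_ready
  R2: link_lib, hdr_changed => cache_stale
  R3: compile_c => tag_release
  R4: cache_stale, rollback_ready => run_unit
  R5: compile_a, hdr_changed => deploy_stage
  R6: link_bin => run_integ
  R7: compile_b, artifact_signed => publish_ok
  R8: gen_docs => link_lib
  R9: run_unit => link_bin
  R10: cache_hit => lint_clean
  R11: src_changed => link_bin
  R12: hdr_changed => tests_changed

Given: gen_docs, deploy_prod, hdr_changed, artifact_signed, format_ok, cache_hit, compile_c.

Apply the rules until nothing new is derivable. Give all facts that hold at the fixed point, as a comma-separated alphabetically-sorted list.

Round 1 — R3, R8, R10, R12, derive tag_release, link_lib, lint_clean, tests_changed.
Round 2 — R1, R2, derive rollback_ready, cache_stale.
Round 3 — R4, derive run_unit.
Round 4 — R9, derive link_bin.
Round 5 — R6, derive run_integ.

artifact_signed, cache_hit, cache_stale, compile_c, deploy_prod, format_ok, gen_docs, hdr_changed, link_bin, link_lib, lint_clean, rollback_ready, run_integ, run_unit, tag_release, tests_changed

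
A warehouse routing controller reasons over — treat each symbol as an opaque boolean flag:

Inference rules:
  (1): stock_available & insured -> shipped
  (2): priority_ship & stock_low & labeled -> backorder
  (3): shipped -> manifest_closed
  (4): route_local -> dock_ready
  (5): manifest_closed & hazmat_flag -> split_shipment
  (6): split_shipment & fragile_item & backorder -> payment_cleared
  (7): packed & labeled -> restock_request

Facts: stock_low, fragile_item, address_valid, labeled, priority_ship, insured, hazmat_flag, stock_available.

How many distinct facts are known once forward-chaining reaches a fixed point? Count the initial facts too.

13

Round 1 fires (1), (2), giving shipped, backorder.
Round 2 fires (3), giving manifest_closed.
Round 3 fires (5), giving split_shipment.
Round 4 fires (6), giving payment_cleared.
Closure: {address_valid, backorder, fragile_item, hazmat_flag, insured, labeled, manifest_closed, payment_cleared, priority_ship, shipped, split_shipment, stock_available, stock_low} — 13 facts.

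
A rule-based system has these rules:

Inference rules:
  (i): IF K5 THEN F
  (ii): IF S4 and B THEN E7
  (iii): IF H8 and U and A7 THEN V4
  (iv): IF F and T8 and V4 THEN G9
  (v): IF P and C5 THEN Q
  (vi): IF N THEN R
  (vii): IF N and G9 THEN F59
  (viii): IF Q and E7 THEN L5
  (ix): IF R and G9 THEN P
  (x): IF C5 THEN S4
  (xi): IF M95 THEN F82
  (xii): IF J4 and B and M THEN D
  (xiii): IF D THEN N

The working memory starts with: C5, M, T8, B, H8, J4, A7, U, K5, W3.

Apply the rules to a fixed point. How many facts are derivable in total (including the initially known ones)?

Round 1 fires (i), (iii), (x), (xii), giving F, V4, S4, D.
Round 2 fires (ii), (iv), (xiii), giving E7, G9, N.
Round 3 fires (vi), (vii), giving R, F59.
Round 4 fires (ix), giving P.
Round 5 fires (v), giving Q.
Round 6 fires (viii), giving L5.
Closure: {A7, B, C5, D, E7, F, F59, G9, H8, J4, K5, L5, M, N, P, Q, R, S4, T8, U, V4, W3} — 22 facts.

22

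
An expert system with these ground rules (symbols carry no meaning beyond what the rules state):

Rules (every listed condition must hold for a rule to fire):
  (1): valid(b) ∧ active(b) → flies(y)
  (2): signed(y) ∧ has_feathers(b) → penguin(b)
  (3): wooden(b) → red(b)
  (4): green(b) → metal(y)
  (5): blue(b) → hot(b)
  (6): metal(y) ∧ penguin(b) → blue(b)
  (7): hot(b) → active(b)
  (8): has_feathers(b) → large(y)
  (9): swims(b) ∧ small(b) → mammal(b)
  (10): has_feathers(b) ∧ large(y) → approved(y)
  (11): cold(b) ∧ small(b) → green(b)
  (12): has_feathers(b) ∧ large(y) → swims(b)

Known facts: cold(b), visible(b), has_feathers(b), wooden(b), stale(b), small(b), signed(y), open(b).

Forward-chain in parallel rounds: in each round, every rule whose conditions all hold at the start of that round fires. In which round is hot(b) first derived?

4

Round 1: (2) [signed(y) ∧ has_feathers(b) → penguin(b)]; (3) [wooden(b) → red(b)]; (8) [has_feathers(b) → large(y)]; (11) [cold(b) ∧ small(b) → green(b)]. New: penguin(b), red(b), large(y), green(b).
Round 2: (4) [green(b) → metal(y)]; (10) [has_feathers(b) ∧ large(y) → approved(y)]; (12) [has_feathers(b) ∧ large(y) → swims(b)]. New: metal(y), approved(y), swims(b).
Round 3: (6) [metal(y) ∧ penguin(b) → blue(b)]; (9) [swims(b) ∧ small(b) → mammal(b)]. New: blue(b), mammal(b).
Round 4: (5) [blue(b) → hot(b)]. New: hot(b).
hot(b) first appears in round 4.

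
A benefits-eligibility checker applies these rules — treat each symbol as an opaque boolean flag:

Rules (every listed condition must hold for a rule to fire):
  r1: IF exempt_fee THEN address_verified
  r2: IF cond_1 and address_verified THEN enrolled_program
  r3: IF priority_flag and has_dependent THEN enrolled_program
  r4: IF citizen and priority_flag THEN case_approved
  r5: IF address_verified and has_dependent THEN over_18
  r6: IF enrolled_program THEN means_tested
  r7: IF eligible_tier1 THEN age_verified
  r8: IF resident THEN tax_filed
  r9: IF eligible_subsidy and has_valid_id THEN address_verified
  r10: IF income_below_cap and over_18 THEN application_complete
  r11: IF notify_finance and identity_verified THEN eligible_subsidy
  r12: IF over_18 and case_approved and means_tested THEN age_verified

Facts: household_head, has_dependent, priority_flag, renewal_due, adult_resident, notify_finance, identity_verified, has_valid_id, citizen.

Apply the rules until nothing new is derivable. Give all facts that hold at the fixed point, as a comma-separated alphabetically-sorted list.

Round 1 fires r3, r4, r11, giving enrolled_program, case_approved, eligible_subsidy.
Round 2 fires r6, r9, giving means_tested, address_verified.
Round 3 fires r5, giving over_18.
Round 4 fires r12, giving age_verified.

address_verified, adult_resident, age_verified, case_approved, citizen, eligible_subsidy, enrolled_program, has_dependent, has_valid_id, household_head, identity_verified, means_tested, notify_finance, over_18, priority_flag, renewal_due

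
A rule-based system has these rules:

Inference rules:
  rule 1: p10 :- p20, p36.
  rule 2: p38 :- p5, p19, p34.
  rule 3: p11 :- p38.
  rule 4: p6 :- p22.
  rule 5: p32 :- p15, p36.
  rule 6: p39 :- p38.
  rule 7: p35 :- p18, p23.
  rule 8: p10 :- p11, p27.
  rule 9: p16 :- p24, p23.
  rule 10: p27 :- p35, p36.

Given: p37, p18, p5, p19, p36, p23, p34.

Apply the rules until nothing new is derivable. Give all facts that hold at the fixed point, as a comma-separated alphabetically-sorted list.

Round 1 fires rule 2, rule 7, giving p38, p35.
Round 2 fires rule 3, rule 6, rule 10, giving p11, p39, p27.
Round 3 fires rule 8, giving p10.

p10, p11, p18, p19, p23, p27, p34, p35, p36, p37, p38, p39, p5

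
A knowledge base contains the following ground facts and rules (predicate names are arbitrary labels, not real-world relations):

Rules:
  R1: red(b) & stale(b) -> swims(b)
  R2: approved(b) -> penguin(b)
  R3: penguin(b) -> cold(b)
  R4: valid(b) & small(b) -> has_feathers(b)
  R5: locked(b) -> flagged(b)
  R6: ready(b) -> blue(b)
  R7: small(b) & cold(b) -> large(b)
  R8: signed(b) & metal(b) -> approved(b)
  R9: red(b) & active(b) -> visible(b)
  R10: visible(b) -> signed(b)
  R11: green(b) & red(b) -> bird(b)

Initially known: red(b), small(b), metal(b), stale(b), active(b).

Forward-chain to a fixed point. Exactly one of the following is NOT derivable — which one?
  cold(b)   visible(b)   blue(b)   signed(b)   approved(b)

Round 1 fires R1, R9, giving swims(b), visible(b).
Round 2 fires R10, giving signed(b).
Round 3 fires R8, giving approved(b).
Round 4 fires R2, giving penguin(b).
Round 5 fires R3, giving cold(b).
Round 6 fires R7, giving large(b).
Derived: cold(b) (round 5), approved(b) (round 3), visible(b) (round 1), signed(b) (round 2). blue(b) never appears in any round.

blue(b)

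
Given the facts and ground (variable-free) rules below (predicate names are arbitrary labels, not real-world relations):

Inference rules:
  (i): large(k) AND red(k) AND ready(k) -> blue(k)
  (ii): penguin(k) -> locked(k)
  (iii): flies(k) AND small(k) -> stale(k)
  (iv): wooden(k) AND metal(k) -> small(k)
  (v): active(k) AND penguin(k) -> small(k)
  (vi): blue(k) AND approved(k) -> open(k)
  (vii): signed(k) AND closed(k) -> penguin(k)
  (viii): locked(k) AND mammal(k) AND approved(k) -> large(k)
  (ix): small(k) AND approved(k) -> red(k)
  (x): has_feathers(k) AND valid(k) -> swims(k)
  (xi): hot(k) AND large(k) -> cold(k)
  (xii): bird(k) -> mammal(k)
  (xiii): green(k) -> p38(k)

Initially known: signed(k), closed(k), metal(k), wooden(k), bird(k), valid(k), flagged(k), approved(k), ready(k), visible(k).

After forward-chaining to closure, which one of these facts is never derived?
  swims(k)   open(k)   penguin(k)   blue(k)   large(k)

Round 1: (iv) [wooden(k) AND metal(k) -> small(k)]; (vii) [signed(k) AND closed(k) -> penguin(k)]; (xii) [bird(k) -> mammal(k)]. Adds small(k), penguin(k), mammal(k).
Round 2: (ii) [penguin(k) -> locked(k)]; (ix) [small(k) AND approved(k) -> red(k)]. Adds locked(k), red(k).
Round 3: (viii) [locked(k) AND mammal(k) AND approved(k) -> large(k)]. Adds large(k).
Round 4: (i) [large(k) AND red(k) AND ready(k) -> blue(k)]. Adds blue(k).
Round 5: (vi) [blue(k) AND approved(k) -> open(k)]. Adds open(k).
Derived: large(k) (round 3), penguin(k) (round 1), blue(k) (round 4), open(k) (round 5). swims(k) never appears in any round.

swims(k)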